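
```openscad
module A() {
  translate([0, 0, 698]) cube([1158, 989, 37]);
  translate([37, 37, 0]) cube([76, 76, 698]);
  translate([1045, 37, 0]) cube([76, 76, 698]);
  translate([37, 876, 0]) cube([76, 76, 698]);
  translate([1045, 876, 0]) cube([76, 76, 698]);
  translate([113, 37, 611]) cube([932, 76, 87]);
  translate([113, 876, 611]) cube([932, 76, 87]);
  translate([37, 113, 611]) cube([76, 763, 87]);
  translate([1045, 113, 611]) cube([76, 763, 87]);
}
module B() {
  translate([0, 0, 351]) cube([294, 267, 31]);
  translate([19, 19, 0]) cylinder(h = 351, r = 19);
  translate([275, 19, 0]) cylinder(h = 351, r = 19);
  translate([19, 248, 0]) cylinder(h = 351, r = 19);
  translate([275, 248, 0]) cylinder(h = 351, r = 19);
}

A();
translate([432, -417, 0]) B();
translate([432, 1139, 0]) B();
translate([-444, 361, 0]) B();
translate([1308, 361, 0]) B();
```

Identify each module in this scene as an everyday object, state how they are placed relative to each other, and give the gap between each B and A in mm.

A is a table. B is a stool. Four stools sit around the table at the −y, +y, −x, +x sides. The gap between each stool and the table is 150 mm.

Each stool's nearest face is 150 mm from the table's bounding box.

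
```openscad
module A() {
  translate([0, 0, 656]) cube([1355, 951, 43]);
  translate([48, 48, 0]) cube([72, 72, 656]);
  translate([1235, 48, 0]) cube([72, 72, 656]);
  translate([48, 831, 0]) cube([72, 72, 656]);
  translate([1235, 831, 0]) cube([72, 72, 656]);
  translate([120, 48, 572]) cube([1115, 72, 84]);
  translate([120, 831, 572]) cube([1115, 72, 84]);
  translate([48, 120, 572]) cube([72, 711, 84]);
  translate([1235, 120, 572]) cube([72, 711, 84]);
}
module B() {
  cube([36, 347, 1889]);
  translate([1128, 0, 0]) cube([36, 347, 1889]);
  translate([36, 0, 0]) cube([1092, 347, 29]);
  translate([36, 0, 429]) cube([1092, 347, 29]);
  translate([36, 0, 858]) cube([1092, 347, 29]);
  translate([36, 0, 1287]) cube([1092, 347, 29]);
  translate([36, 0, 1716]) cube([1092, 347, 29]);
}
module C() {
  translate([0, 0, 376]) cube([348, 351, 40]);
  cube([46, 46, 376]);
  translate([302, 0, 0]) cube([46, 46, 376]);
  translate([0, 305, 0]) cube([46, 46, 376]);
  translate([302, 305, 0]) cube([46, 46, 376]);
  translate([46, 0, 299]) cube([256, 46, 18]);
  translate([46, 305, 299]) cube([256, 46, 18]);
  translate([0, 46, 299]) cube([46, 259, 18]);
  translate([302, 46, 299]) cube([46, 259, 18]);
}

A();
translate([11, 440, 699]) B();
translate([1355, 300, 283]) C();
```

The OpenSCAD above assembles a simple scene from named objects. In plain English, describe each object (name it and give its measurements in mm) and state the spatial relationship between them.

A is a table with a 1355×951 mm rectangular top, 43 mm thick, top surface at z = 699 mm, supported by four 72×72 mm square legs, each inset 48 mm from the nearest pair of top edges, running from the floor. Four apron rails, 72 mm thick and 84 mm tall, run between adjacent legs with their top edges flush with the underside of the top and their outer faces flush with the legs' outer faces.

B is an open bookshelf. Two side panels, each 36 mm thick, 347 mm deep and 1889 mm tall, stand 1164 mm apart (outside-to-outside). Between them sit 5 shelves, each 29 mm thick and 347 mm deep, spanning the full gap between the sides. The bottom shelf rests on the floor (its underside at z = 0) and the clear gap between one shelf's top and the next shelf's underside is 400 mm.

C is a four-legged stool. The seat is 348×351 mm, 40 mm thick, top at z = 416 mm. It stands on four square legs, each 46×46 mm in cross-section, from z = 0 to the seat underside, each flush with a corner of the seat. Four stretchers, 46 mm wide and 18 mm tall, connect adjacent legs with their undersides at z = 299 mm, each running between the inner faces of the legs it joins and aligned with the legs' outer faces on the other axis.

The bookshelf is on top of the table. The stool is beside the table with their tops flush at z = 699.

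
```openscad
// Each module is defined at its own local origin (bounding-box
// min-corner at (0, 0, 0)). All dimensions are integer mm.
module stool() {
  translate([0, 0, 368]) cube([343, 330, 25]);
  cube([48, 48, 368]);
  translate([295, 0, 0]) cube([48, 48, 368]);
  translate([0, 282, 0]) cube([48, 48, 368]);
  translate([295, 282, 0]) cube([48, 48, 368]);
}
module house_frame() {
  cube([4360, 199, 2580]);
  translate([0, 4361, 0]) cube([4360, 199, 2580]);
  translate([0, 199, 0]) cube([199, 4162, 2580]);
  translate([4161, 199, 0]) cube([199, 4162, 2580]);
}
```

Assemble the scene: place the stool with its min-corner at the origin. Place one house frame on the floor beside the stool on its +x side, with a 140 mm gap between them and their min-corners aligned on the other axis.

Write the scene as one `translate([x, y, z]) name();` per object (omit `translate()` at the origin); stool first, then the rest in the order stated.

stool();
translate([483, 0, 0]) house_frame();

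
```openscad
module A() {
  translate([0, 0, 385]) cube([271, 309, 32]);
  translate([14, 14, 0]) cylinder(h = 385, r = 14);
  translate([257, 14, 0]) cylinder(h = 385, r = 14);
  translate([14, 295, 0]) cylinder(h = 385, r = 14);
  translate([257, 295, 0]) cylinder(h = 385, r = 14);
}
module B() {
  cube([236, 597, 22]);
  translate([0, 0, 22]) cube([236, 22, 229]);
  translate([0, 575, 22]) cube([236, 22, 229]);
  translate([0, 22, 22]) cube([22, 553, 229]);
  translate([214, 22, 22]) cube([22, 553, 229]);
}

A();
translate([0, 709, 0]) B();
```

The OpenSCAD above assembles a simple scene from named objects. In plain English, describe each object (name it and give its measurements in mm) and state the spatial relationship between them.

A is a four-legged stool. The seat is 271×309 mm, 32 mm thick, top at z = 417 mm. It stands on four round legs, each 28 mm in diameter, from z = 0 to the seat underside, each leg's axis is inset half a diameter from the nearest pair of seat edges (so the leg's bounding box is flush with the corner).

B is an open storage box with external size 236×597×251 mm and wall thickness 22 mm (the base is also 22 mm thick). The base covers the whole footprint; the four walls stand on the base, with the y-facing walls full-width and the x-facing walls fitting between their inner faces.

The open box is on the floor beside the stool on its +y side.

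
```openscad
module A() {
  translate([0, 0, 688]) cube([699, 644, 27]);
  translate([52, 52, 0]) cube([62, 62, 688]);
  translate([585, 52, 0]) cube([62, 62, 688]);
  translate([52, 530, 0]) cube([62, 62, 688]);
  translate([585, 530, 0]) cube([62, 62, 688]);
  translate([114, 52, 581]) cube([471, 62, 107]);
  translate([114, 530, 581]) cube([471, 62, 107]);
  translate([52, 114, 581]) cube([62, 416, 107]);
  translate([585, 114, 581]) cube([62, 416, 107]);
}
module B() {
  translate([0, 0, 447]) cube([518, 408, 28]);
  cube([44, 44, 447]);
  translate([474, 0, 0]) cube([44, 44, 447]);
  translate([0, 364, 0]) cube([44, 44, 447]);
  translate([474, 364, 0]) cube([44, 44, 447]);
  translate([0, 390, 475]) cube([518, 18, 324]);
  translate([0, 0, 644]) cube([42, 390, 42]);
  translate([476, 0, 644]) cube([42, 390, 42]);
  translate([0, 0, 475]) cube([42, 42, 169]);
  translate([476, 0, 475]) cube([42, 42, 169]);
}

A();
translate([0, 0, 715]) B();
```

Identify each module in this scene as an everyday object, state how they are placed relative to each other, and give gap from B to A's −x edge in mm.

The chair's min-x is at 0; the table's min-x is 0; gap = 0 mm.

A is a table. B is a chair. The chair is on top of the table. The gap from the chair to the table's −x edge is 0 mm.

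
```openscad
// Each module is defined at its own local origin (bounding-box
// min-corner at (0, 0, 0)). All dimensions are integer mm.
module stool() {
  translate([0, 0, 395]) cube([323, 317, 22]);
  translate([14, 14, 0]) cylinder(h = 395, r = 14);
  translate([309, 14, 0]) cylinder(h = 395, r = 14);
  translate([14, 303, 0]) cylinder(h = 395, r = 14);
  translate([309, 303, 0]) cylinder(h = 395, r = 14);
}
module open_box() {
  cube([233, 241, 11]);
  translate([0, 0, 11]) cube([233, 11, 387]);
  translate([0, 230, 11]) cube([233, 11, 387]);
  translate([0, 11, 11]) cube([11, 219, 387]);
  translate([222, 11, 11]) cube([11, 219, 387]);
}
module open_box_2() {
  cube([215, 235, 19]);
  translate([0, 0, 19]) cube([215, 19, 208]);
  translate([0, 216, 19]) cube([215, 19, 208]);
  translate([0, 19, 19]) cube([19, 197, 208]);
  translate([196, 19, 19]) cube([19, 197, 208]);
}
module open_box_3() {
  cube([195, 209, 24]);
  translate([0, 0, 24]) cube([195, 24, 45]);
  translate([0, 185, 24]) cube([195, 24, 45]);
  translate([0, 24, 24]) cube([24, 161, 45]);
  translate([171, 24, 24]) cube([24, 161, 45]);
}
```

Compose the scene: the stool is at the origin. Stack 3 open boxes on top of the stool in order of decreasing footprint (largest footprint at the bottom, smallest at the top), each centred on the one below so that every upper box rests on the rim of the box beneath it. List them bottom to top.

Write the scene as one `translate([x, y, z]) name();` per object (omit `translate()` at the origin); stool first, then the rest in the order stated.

stool();
translate([45, 38, 417]) open_box();
translate([54, 41, 815]) open_box_2();
translate([64, 54, 1042]) open_box_3();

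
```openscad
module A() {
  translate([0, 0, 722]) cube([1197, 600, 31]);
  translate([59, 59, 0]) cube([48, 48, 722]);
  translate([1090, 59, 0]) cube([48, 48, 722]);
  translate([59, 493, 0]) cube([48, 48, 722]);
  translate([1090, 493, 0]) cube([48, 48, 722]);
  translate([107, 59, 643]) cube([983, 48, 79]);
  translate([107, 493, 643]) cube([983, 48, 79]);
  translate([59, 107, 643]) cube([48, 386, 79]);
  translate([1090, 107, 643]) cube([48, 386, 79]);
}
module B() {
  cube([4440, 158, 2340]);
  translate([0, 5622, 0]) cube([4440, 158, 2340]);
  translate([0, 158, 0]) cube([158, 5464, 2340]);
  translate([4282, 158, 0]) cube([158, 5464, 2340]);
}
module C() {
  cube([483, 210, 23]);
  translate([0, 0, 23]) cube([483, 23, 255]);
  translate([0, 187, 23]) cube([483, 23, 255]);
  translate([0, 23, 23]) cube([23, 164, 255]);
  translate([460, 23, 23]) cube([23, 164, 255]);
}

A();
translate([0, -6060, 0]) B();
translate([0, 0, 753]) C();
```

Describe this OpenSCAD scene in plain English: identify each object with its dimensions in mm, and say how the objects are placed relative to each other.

A is a table: top 1197 mm (x) × 600 mm (y), 31 mm thick, upper face at z = 753 mm, on four 48×48 mm square legs, each inset 59 mm from the nearest pair of top edges, running from z = 0 to the bottom of the top. Four apron rails, 48 mm thick and 79 mm tall, run between adjacent legs with their top edges flush with the underside of the top and their outer faces flush with the legs' outer faces.

B is a box-shaped house frame (walls only): outside footprint 4440×5780 mm, wall height 2340 mm, wall thickness 158 mm. The two y-facing walls run the full x-width; the two x-facing walls fit between the inner faces of the y-facing walls.

C is an open storage box with external size 483×210×278 mm and wall thickness 23 mm (the base is also 23 mm thick). The base covers the whole footprint; the four walls stand on the base, with the y-facing walls full-width and the x-facing walls fitting between their inner faces.

The house frame is on the floor beside the table on its −y side. The open box is on top of the table.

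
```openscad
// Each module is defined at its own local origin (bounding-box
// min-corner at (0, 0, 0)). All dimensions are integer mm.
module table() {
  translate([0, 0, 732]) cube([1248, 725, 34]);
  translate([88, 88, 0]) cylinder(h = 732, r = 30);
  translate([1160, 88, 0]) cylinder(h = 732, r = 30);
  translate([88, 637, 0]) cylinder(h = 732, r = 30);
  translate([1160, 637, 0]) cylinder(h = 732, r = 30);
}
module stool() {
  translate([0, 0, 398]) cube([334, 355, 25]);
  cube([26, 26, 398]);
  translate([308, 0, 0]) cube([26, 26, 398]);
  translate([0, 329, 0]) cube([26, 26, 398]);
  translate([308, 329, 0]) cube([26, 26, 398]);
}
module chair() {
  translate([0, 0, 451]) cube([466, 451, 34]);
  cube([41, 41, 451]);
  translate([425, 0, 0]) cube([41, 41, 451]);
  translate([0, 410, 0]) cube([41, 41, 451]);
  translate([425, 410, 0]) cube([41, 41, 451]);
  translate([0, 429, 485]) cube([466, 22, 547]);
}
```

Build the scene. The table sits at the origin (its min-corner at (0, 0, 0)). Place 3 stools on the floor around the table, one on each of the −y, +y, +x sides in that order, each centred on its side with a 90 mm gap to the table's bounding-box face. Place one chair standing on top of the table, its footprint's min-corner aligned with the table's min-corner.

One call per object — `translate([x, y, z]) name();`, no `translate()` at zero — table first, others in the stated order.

table();
translate([457, -445, 0]) stool();
translate([457, 815, 0]) stool();
translate([1338, 185, 0]) stool();
translate([0, 0, 766]) chair();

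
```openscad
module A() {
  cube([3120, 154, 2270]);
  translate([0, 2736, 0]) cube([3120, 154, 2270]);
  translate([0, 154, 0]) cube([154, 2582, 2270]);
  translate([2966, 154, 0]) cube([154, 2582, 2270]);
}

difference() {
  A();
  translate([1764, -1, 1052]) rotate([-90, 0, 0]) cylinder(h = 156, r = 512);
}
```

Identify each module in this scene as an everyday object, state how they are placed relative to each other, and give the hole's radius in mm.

The subtracted cylinder has r = 512 mm.

A is a house frame. The house frame has a circular hole through its front wall. The hole's radius is 512 mm.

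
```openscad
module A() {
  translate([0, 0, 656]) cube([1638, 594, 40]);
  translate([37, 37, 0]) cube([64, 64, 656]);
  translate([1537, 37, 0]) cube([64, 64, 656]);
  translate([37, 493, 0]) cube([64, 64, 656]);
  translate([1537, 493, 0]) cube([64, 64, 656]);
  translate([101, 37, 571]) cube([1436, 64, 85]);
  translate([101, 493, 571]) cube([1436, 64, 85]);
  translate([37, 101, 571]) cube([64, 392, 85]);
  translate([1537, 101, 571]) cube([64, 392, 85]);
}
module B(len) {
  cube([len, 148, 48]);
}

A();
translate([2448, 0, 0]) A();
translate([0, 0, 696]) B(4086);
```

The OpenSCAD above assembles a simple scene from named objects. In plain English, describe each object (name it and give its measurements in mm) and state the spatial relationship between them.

A is a table with a 1638×594 mm rectangular top, 40 mm thick, top surface at z = 696 mm, supported by four 64×64 mm square legs, each inset 37 mm from the nearest pair of top edges, running from the floor. Four apron rails, 64 mm thick and 85 mm tall, run between adjacent legs with their top edges flush with the underside of the top and their outer faces flush with the legs' outer faces.

B is a rectangular beam 4086 mm long (x), 148 mm deep (y), 48 mm thick (z).

The beam spans the tops of two tables placed 810 mm apart, resting at z = 696 mm.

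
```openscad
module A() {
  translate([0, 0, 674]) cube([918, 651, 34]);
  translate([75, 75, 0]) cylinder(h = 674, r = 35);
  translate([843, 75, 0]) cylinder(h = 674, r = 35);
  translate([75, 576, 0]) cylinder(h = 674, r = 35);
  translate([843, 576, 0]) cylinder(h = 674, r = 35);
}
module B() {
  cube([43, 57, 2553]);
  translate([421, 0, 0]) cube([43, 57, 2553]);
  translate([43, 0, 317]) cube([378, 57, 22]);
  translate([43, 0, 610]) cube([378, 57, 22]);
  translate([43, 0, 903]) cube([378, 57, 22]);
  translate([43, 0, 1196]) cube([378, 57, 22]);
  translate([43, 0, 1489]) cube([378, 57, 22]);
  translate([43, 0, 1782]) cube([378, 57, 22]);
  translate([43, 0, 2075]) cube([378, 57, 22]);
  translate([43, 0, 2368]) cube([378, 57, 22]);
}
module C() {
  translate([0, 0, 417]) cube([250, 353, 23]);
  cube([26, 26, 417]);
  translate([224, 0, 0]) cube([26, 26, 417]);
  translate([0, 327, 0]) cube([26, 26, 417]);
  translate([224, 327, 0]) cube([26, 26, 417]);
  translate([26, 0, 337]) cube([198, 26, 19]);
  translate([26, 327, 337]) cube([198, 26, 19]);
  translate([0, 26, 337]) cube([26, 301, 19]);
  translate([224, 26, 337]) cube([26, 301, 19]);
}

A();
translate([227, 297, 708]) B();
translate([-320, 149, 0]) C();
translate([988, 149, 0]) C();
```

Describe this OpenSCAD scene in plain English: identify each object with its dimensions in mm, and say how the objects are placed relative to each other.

A is a table with a 918×651 mm rectangular top, 34 mm thick, top surface at z = 708 mm, supported by four round legs of 70 mm diameter, each leg's bounding box inset 40 mm from the nearest pair of top edges, running from the floor.

B is a straight ladder. Two 43×57 mm vertical rails, 2553 mm tall, stand 464 mm apart (outside-to-outside) with their front faces coplanar on the −y side. 8 rungs, each 57 mm deep and 22 mm tall, span between the inner faces of the rails, front faces flush with the rails. The lowest rung's underside is at z = 317 mm and rungs are spaced 293 mm apart (underside to underside).

C is a four-legged stool. The seat is a 250×353×23 mm slab whose top surface is at z = 440 mm; four square legs, each 26×26 mm in cross-section, run from the floor (z = 0) to the underside of the seat, each flush with a corner of the seat. Four stretchers, 26 mm wide and 19 mm tall, connect adjacent legs with their undersides at z = 337 mm, each running between the inner faces of the legs it joins and aligned with the legs' outer faces on the other axis.

The ladder is on top of the table, centred. Two stools sit around the table at the −x, +x sides.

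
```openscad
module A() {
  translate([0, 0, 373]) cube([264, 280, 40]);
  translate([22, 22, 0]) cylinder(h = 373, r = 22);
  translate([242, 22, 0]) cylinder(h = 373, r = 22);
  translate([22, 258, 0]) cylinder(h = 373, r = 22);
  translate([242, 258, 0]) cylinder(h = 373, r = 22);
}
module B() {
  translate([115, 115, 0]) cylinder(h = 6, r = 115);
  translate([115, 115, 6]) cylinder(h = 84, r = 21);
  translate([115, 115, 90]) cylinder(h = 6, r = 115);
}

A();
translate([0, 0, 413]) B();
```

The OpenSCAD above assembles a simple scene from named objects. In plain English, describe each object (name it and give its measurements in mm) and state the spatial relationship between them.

A is a four-legged stool. The seat is a 264×280×40 mm slab whose top surface is at z = 413 mm; four round legs, each 44 mm in diameter, run from the floor (z = 0) to the underside of the seat, each leg's axis is inset half a diameter from the nearest pair of seat edges (so the leg's bounding box is flush with the corner).

B is a spool: two coaxial disc flanges of radius 115 mm and thickness 6 mm, joined by a core cylinder of radius 21 mm and height 84 mm. The lower flange rests on z = 0 and the three cylinders share a vertical axis.

The spool is on top of the stool.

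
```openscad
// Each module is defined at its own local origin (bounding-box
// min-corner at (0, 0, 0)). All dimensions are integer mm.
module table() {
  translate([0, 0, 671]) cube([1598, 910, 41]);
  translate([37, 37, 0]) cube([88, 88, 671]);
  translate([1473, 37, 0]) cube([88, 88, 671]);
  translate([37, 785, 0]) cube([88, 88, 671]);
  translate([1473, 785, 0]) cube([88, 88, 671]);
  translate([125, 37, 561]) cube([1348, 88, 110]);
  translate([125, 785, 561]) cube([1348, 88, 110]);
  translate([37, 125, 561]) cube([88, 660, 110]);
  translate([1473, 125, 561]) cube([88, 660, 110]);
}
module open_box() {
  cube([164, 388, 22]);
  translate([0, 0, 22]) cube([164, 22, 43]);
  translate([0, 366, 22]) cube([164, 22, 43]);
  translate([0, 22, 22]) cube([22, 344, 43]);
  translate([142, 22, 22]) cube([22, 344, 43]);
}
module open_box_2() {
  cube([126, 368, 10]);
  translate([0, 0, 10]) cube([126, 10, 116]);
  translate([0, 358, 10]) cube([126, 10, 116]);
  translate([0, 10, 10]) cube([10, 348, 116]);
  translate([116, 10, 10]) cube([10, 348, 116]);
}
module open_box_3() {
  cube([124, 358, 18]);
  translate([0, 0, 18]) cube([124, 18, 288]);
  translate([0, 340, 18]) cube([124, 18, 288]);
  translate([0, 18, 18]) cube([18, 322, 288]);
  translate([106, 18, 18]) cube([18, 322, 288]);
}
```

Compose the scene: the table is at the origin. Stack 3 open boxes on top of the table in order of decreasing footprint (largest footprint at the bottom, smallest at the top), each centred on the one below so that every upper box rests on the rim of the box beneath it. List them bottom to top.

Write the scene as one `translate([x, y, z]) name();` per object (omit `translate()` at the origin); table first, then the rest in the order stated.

table();
translate([717, 261, 712]) open_box();
translate([736, 271, 777]) open_box_2();
translate([737, 276, 903]) open_box_3();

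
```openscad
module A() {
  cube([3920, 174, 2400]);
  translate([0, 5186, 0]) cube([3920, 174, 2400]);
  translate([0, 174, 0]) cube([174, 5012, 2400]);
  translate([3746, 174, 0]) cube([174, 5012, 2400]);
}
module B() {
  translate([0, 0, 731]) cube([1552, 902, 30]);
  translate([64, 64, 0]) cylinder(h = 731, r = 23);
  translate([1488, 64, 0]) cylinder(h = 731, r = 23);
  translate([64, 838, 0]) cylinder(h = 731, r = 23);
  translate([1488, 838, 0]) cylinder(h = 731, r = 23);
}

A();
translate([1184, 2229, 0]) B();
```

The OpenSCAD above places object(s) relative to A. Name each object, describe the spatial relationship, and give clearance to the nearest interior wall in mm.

A is a house frame. B is a table. The table sits inside the house frame, centred. The clearance to the nearest interior wall is 1010 mm.

Clearances: x = 1010, y = 2055; minimum 1010 mm.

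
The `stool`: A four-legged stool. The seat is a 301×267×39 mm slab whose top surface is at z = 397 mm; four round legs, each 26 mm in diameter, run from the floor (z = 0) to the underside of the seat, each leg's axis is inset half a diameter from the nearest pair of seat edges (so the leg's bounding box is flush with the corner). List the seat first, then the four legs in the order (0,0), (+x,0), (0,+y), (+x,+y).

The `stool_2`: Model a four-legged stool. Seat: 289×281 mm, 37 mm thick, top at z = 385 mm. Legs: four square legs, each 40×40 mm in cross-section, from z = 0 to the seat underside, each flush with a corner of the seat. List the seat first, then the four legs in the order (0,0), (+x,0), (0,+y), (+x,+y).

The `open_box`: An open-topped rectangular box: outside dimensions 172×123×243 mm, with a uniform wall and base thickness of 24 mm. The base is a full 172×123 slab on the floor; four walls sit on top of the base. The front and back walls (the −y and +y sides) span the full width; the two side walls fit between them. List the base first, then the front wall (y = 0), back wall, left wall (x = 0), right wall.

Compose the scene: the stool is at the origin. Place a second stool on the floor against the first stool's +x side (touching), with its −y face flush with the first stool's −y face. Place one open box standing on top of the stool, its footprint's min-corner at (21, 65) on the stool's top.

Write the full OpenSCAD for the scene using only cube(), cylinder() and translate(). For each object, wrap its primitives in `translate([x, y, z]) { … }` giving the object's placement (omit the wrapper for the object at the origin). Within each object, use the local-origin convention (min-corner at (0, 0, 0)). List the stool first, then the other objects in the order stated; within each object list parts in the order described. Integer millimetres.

translate([0, 0, 358]) cube([301, 267, 39]);
translate([13, 13, 0]) cylinder(h = 358, r = 13);
translate([288, 13, 0]) cylinder(h = 358, r = 13);
translate([13, 254, 0]) cylinder(h = 358, r = 13);
translate([288, 254, 0]) cylinder(h = 358, r = 13);
translate([301, 0, 0]) {
  translate([0, 0, 348]) cube([289, 281, 37]);
  cube([40, 40, 348]);
  translate([249, 0, 0]) cube([40, 40, 348]);
  translate([0, 241, 0]) cube([40, 40, 348]);
  translate([249, 241, 0]) cube([40, 40, 348]);
}
translate([21, 65, 397]) {
  cube([172, 123, 24]);
  translate([0, 0, 24]) cube([172, 24, 219]);
  translate([0, 99, 24]) cube([172, 24, 219]);
  translate([0, 24, 24]) cube([24, 75, 219]);
  translate([148, 24, 24]) cube([24, 75, 219]);
}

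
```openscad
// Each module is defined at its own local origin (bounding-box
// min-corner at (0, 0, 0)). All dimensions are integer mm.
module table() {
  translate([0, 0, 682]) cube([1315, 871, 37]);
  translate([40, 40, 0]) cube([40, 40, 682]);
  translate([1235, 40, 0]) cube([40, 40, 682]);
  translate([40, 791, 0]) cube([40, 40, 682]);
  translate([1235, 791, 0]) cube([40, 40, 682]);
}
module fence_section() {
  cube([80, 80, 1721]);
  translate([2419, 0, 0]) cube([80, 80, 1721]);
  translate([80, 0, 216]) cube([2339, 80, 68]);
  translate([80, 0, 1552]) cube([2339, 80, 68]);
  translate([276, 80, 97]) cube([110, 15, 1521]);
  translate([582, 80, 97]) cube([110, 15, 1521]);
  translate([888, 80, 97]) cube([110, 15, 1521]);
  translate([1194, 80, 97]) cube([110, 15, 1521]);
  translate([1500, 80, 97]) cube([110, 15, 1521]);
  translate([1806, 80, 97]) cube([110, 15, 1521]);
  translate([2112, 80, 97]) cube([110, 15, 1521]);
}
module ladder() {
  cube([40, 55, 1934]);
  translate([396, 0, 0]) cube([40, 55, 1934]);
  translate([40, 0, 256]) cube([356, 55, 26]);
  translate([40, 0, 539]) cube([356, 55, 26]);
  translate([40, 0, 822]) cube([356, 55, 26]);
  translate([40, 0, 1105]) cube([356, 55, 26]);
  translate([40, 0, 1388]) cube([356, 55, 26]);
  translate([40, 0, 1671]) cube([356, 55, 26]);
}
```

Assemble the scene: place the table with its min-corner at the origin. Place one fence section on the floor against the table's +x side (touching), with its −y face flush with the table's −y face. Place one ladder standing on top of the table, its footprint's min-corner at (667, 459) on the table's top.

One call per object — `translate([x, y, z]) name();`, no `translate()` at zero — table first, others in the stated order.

table();
translate([1315, 0, 0]) fence_section();
translate([667, 459, 719]) ladder();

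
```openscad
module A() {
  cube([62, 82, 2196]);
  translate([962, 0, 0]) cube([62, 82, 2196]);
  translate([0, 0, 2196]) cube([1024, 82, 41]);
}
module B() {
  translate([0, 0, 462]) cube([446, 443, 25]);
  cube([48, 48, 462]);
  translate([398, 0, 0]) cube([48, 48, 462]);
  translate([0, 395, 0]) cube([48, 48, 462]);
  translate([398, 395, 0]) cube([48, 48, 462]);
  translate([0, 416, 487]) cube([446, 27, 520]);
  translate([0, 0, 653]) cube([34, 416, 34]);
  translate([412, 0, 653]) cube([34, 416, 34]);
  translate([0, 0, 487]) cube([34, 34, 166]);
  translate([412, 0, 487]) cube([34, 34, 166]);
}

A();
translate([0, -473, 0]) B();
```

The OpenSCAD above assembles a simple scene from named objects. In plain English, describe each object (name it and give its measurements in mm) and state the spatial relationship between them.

A is a door frame. The clear opening is 900 mm wide and 2196 mm high. Two 62 mm wide jambs, 82 mm deep, stand either side of the opening from the floor to the top of the opening. A 41 mm thick head sits across the top of both jambs, spanning the full outside width of the frame.

B is a chair. The seat is a 446×443×25 mm slab with its top at z = 487 mm, on four 48×48 mm corner legs (flush with the seat edges, standing on z = 0). A flat backrest 27 mm thick, 520 mm tall, spans the full seat width and rises from the seat top along its +y edge, rear face flush with the rear of the seat. Two armrests of 34×34 mm section run along each side from the seat's front edge to the front of the backrest, top faces 200 mm above the seat top and outer faces flush with the seat's x-edges; a 34×34 mm post under the front of each armrest stands on the seat at the front corner.

The chair is on the floor beside the door frame on its −y side.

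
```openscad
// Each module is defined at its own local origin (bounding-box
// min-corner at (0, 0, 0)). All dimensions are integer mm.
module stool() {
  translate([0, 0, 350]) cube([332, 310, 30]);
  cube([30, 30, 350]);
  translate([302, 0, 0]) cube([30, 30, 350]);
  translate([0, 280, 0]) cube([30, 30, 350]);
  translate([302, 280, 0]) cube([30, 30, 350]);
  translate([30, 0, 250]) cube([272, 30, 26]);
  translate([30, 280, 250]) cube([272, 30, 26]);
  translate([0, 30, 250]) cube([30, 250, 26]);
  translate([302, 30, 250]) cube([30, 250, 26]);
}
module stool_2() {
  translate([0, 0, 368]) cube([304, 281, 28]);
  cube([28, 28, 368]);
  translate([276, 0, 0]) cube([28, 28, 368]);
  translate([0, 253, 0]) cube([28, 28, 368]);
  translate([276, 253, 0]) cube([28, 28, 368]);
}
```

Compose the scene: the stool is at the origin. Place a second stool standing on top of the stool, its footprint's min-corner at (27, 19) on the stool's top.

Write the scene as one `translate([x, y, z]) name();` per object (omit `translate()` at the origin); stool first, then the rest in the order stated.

stool();
translate([27, 19, 380]) stool_2();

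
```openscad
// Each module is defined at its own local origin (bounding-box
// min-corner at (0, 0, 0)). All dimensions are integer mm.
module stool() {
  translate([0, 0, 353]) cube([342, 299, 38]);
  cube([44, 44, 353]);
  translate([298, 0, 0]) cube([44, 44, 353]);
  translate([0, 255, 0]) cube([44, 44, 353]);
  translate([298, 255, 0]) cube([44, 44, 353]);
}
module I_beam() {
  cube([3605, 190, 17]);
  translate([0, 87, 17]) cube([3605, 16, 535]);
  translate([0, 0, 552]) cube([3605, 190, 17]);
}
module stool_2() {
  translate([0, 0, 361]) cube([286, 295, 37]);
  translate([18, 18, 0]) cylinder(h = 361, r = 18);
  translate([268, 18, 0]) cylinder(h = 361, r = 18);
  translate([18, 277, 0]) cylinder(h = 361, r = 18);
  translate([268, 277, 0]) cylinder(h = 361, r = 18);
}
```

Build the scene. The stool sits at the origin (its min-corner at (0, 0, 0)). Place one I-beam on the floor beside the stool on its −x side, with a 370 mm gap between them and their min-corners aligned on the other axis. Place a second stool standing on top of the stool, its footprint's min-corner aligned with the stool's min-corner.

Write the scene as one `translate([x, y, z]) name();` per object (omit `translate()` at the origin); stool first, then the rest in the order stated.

stool();
translate([-3975, 0, 0]) I_beam();
translate([0, 0, 391]) stool_2();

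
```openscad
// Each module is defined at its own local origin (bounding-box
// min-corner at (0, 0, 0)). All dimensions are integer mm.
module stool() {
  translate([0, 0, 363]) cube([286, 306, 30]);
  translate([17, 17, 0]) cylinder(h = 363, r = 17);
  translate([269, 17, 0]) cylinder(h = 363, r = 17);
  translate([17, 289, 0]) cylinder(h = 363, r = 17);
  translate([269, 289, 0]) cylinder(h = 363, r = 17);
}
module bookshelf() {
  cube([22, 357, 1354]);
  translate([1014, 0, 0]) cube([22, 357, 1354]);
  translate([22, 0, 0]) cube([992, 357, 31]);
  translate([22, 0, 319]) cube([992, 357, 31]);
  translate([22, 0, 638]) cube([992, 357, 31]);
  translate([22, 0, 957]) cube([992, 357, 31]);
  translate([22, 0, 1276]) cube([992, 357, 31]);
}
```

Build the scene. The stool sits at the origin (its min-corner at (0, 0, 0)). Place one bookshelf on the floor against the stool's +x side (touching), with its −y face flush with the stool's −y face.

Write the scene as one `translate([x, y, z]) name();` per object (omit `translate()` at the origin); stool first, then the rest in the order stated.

stool();
translate([286, 0, 0]) bookshelf();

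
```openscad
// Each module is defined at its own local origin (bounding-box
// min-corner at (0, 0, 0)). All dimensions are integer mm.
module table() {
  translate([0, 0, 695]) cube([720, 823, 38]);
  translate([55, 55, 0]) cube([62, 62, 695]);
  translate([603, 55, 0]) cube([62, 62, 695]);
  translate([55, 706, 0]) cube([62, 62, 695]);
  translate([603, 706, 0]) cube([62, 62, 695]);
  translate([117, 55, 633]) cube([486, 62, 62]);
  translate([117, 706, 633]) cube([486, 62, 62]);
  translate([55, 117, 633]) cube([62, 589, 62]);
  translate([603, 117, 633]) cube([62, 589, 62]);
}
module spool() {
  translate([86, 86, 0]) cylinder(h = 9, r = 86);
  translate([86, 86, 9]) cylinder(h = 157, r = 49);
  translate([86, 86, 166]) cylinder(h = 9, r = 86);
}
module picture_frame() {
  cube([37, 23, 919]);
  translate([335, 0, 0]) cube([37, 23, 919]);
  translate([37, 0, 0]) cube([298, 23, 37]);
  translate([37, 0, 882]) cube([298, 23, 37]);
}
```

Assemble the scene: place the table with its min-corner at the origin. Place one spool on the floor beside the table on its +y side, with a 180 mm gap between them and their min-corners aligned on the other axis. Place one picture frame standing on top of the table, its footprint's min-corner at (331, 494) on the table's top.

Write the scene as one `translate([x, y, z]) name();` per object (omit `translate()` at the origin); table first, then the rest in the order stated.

table();
translate([0, 1003, 0]) spool();
translate([331, 494, 733]) picture_frame();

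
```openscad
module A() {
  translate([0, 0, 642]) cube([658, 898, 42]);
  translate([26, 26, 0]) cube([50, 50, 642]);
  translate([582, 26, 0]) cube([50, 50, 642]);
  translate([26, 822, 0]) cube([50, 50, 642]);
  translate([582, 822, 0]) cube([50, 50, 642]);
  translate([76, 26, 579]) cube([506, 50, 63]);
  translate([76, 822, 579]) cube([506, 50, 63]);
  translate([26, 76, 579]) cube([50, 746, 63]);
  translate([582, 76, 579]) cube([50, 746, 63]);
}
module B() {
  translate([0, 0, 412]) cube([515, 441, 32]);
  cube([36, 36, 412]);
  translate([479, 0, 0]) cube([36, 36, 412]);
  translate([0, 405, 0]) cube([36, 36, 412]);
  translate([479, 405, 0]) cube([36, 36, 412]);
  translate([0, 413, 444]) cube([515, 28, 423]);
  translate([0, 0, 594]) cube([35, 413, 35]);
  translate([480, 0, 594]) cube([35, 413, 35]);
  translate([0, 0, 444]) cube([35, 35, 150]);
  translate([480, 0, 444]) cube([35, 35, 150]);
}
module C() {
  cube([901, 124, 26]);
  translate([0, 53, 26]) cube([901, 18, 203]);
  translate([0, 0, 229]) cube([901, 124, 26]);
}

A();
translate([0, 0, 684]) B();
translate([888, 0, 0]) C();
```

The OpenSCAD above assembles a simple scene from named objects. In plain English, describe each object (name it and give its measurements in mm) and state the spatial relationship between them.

A is a table: top 658 mm (x) × 898 mm (y), 42 mm thick, upper face at z = 684 mm, on four 50×50 mm square legs, each inset 26 mm from the nearest pair of top edges, running from z = 0 to the bottom of the top. Four apron rails, 50 mm thick and 63 mm tall, run between adjacent legs with their top edges flush with the underside of the top and their outer faces flush with the legs' outer faces.

B is a chair. The seat is a 515×441×32 mm slab with its top at z = 444 mm, on four 36×36 mm corner legs (flush with the seat edges, standing on z = 0). A flat backrest 28 mm thick, 423 mm tall, spans the full seat width and rises from the seat top along its +y edge, rear face flush with the rear of the seat. Two armrests of 35×35 mm section run along each side from the seat's front edge to the front of the backrest, top faces 185 mm above the seat top and outer faces flush with the seat's x-edges; a 35×35 mm post under the front of each armrest stands on the seat at the front corner.

C is an I-beam lying along x, 901 mm long. Overall section height 255 mm. Two flanges 124 mm wide (y) and 26 mm thick, one on the floor and one at the top; a web 18 mm thick runs between them, centred on the flange width.

The chair is on top of the table. The I-beam is on the floor beside the table on its +x side.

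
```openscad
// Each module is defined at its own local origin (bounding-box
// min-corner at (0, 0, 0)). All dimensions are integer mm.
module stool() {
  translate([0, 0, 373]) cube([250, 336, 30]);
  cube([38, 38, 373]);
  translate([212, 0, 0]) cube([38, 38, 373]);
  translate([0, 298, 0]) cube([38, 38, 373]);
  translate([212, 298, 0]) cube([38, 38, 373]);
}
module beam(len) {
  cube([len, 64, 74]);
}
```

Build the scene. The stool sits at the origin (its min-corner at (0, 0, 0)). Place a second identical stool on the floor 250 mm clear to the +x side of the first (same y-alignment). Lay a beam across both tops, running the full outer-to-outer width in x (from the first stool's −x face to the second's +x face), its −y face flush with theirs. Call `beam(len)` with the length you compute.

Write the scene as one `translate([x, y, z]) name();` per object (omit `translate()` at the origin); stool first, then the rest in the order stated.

stool();
translate([500, 0, 0]) stool();
translate([0, 0, 403]) beam(750);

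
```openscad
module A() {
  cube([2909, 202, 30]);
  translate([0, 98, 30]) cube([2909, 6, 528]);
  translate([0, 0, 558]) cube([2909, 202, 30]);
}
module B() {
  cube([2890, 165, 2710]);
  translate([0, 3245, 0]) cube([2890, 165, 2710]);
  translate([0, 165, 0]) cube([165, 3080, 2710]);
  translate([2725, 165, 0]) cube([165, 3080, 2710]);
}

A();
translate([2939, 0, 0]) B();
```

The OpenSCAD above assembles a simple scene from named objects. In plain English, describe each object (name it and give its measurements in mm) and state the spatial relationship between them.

A is an I-beam lying along x, 2909 mm long. Overall section height 588 mm. Two flanges 202 mm wide (y) and 30 mm thick, one on the floor and one at the top; a web 6 mm thick runs between them, centred on the flange width.

B is the wall frame of a small rectangular building: four walls, each 2710 mm tall and 165 mm thick, enclosing a footprint 2890 mm (x) by 3410 mm (y) outside-to-outside, with no floor or roof. The front and back walls (the −y and +y sides) span the full width; the two side walls fit between them.

The house frame is on the floor beside the I-beam on its +x side.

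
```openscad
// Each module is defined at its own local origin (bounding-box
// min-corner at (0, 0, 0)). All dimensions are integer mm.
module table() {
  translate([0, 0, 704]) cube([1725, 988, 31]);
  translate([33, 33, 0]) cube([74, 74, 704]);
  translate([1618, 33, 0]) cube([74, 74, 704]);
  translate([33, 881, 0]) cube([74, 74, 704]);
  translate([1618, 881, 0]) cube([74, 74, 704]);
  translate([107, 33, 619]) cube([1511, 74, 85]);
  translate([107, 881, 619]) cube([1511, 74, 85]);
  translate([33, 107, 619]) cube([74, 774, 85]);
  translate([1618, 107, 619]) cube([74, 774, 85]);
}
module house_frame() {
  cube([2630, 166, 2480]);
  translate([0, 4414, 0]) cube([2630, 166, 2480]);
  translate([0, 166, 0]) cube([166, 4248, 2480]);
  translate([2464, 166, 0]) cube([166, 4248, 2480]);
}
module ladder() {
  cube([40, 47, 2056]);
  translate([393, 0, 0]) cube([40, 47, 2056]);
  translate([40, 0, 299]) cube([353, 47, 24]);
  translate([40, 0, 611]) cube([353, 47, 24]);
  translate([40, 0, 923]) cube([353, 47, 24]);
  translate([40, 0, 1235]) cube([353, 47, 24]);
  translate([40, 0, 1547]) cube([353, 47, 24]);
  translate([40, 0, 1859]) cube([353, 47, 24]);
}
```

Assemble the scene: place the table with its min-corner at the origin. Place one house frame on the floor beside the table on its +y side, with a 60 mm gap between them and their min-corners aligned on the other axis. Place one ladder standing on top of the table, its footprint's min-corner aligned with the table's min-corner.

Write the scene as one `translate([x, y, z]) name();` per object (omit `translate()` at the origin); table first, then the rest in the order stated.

table();
translate([0, 1048, 0]) house_frame();
translate([0, 0, 735]) ladder();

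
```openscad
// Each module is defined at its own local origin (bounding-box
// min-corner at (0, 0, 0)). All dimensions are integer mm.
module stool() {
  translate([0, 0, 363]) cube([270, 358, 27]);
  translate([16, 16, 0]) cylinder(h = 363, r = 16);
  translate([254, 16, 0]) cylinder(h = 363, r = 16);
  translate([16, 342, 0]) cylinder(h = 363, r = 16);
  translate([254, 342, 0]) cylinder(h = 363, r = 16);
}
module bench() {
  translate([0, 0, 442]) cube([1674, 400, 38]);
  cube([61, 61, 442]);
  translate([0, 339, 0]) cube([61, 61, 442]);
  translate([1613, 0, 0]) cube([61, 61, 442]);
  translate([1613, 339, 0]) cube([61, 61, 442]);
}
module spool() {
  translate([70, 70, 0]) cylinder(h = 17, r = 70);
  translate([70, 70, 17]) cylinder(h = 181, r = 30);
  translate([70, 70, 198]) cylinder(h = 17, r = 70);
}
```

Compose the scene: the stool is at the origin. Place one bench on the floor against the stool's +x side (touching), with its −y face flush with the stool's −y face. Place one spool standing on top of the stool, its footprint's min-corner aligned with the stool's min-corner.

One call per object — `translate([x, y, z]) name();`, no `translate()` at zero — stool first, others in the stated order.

stool();
translate([270, 0, 0]) bench();
translate([0, 0, 390]) spool();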